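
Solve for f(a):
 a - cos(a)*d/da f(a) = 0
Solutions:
 f(a) = C1 + Integral(a/cos(a), a)


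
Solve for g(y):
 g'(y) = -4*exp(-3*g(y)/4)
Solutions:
 g(y) = 4*log(C1 - 3*y)/3
 g(y) = 4*log((-1 - sqrt(3)*I)*(C1 - 3*y)^(1/3)/2)
 g(y) = 4*log((-1 + sqrt(3)*I)*(C1 - 3*y)^(1/3)/2)


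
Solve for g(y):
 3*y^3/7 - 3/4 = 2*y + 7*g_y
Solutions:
 g(y) = C1 + 3*y^4/196 - y^2/7 - 3*y/28


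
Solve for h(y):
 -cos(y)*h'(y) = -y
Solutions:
 h(y) = C1 + Integral(y/cos(y), y)


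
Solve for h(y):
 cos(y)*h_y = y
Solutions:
 h(y) = C1 + Integral(y/cos(y), y)


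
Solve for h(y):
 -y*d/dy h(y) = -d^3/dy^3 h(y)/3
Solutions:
 h(y) = C1 + Integral(C2*airyai(3^(1/3)*y) + C3*airybi(3^(1/3)*y), y)


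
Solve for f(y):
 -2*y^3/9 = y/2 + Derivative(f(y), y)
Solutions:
 f(y) = C1 - y^4/18 - y^2/4


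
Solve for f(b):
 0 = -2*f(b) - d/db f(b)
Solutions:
 f(b) = C1*exp(-2*b)


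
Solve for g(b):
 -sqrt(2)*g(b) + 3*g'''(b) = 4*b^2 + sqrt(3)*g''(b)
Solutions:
 g(b) = C1*exp(b*(-12^(1/3)*(2*sqrt(3) + 81*sqrt(2) + sqrt(-12 + (2*sqrt(3) + 81*sqrt(2))^2))^(1/3) - 2*18^(1/3)/(2*sqrt(3) + 81*sqrt(2) + sqrt(-12 + (2*sqrt(3) + 81*sqrt(2))^2))^(1/3) + 4*sqrt(3))/36)*sin(2^(1/3)*3^(1/6)*b*(-2^(1/3)*3^(2/3)*(2*sqrt(3) + 81*sqrt(2) + sqrt(-12 + (2*sqrt(3) + 81*sqrt(2))^2))^(1/3) + 6/(2*sqrt(3) + 81*sqrt(2) + sqrt(-12 + (2*sqrt(3) + 81*sqrt(2))^2))^(1/3))/36) + C2*exp(b*(-12^(1/3)*(2*sqrt(3) + 81*sqrt(2) + sqrt(-12 + (2*sqrt(3) + 81*sqrt(2))^2))^(1/3) - 2*18^(1/3)/(2*sqrt(3) + 81*sqrt(2) + sqrt(-12 + (2*sqrt(3) + 81*sqrt(2))^2))^(1/3) + 4*sqrt(3))/36)*cos(2^(1/3)*3^(1/6)*b*(-2^(1/3)*3^(2/3)*(2*sqrt(3) + 81*sqrt(2) + sqrt(-12 + (2*sqrt(3) + 81*sqrt(2))^2))^(1/3) + 6/(2*sqrt(3) + 81*sqrt(2) + sqrt(-12 + (2*sqrt(3) + 81*sqrt(2))^2))^(1/3))/36) + C3*exp(b*(2*18^(1/3)/(2*sqrt(3) + 81*sqrt(2) + sqrt(-12 + (2*sqrt(3) + 81*sqrt(2))^2))^(1/3) + 2*sqrt(3) + 12^(1/3)*(2*sqrt(3) + 81*sqrt(2) + sqrt(-12 + (2*sqrt(3) + 81*sqrt(2))^2))^(1/3))/18) - 2*sqrt(2)*b^2 + 4*sqrt(3)


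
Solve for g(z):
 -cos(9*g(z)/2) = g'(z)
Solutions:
 g(z) = -2*asin((C1 + exp(9*z))/(C1 - exp(9*z)))/9 + 2*pi/9
 g(z) = 2*asin((C1 + exp(9*z))/(C1 - exp(9*z)))/9


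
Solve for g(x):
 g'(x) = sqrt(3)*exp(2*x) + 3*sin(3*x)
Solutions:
 g(x) = C1 + sqrt(3)*exp(2*x)/2 - cos(3*x)


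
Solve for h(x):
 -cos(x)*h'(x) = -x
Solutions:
 h(x) = C1 + Integral(x/cos(x), x)


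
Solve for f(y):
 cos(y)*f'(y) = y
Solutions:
 f(y) = C1 + Integral(y/cos(y), y)


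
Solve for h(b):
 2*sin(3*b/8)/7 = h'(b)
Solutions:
 h(b) = C1 - 16*cos(3*b/8)/21


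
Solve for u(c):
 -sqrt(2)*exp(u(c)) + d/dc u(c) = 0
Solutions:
 u(c) = log(-1/(C1 + sqrt(2)*c))


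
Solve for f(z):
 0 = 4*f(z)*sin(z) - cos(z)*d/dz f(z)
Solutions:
 f(z) = C1/cos(z)^4


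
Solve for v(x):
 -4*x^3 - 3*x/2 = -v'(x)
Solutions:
 v(x) = C1 + x^4 + 3*x^2/4


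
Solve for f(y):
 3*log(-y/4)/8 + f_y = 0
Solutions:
 f(y) = C1 - 3*y*log(-y)/8 + 3*y*(1 + 2*log(2))/8


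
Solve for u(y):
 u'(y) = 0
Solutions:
 u(y) = C1


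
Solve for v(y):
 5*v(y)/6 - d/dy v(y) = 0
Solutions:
 v(y) = C1*exp(5*y/6)


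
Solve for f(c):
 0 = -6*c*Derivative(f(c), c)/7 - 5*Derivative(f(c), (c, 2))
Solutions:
 f(c) = C1 + C2*erf(sqrt(105)*c/35)


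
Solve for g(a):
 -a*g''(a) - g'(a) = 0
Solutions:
 g(a) = C1 + C2*log(a)


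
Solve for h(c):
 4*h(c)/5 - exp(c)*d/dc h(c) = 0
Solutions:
 h(c) = C1*exp(-4*exp(-c)/5)


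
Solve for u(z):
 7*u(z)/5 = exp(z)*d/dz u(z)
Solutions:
 u(z) = C1*exp(-7*exp(-z)/5)


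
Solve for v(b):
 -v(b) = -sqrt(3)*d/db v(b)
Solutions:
 v(b) = C1*exp(sqrt(3)*b/3)


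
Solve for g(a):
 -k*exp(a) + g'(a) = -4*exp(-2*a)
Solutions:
 g(a) = C1 + k*exp(a) + 2*exp(-2*a)


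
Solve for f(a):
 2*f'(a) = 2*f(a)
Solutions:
 f(a) = C1*exp(a)


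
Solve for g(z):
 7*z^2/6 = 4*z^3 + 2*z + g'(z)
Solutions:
 g(z) = C1 - z^4 + 7*z^3/18 - z^2


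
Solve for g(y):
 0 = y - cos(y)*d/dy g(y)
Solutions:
 g(y) = C1 + Integral(y/cos(y), y)


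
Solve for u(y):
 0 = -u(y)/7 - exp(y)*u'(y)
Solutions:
 u(y) = C1*exp(exp(-y)/7)


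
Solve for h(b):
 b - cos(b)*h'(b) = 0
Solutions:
 h(b) = C1 + Integral(b/cos(b), b)


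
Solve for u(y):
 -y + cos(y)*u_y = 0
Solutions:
 u(y) = C1 + Integral(y/cos(y), y)


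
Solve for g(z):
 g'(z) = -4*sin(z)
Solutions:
 g(z) = C1 + 4*cos(z)


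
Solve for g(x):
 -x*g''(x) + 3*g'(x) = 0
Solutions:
 g(x) = C1 + C2*x^4


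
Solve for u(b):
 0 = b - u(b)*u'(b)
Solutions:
 u(b) = -sqrt(C1 + b^2)
 u(b) = sqrt(C1 + b^2)


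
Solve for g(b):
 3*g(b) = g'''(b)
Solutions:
 g(b) = C3*exp(3^(1/3)*b) + (C1*sin(3^(5/6)*b/2) + C2*cos(3^(5/6)*b/2))*exp(-3^(1/3)*b/2)


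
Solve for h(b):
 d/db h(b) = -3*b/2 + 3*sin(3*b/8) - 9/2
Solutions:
 h(b) = C1 - 3*b^2/4 - 9*b/2 - 8*cos(3*b/8)


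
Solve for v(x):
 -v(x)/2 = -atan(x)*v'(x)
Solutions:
 v(x) = C1*exp(Integral(1/atan(x), x)/2)


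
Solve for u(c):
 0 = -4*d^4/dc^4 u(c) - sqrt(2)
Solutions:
 u(c) = C1 + C2*c + C3*c^2 + C4*c^3 - sqrt(2)*c^4/96


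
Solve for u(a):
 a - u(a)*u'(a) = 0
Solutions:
 u(a) = -sqrt(C1 + a^2)
 u(a) = sqrt(C1 + a^2)


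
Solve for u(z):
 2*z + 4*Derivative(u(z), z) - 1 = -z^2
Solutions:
 u(z) = C1 - z^3/12 - z^2/4 + z/4


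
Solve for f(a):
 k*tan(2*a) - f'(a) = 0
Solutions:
 f(a) = C1 - k*log(cos(2*a))/2


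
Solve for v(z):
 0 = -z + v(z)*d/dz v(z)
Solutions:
 v(z) = -sqrt(C1 + z^2)
 v(z) = sqrt(C1 + z^2)


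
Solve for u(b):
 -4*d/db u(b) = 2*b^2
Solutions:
 u(b) = C1 - b^3/6


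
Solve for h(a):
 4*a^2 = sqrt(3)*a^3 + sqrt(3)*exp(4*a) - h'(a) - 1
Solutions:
 h(a) = C1 + sqrt(3)*a^4/4 - 4*a^3/3 - a + sqrt(3)*exp(4*a)/4


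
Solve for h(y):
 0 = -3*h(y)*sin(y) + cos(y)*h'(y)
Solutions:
 h(y) = C1/cos(y)^3


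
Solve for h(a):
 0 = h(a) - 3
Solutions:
 h(a) = 3


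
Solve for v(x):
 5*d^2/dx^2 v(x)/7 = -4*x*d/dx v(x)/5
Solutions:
 v(x) = C1 + C2*erf(sqrt(14)*x/5)


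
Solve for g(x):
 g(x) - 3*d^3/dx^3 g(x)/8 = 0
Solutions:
 g(x) = C3*exp(2*3^(2/3)*x/3) + (C1*sin(3^(1/6)*x) + C2*cos(3^(1/6)*x))*exp(-3^(2/3)*x/3)


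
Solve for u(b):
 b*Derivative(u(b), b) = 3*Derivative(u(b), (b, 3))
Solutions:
 u(b) = C1 + Integral(C2*airyai(3^(2/3)*b/3) + C3*airybi(3^(2/3)*b/3), b)


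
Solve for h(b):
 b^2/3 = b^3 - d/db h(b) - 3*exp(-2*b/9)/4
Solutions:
 h(b) = C1 + b^4/4 - b^3/9 + 27*exp(-2*b/9)/8


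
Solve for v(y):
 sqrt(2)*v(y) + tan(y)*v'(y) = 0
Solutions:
 v(y) = C1/sin(y)^(sqrt(2))


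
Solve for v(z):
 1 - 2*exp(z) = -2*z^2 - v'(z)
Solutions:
 v(z) = C1 - 2*z^3/3 - z + 2*exp(z)


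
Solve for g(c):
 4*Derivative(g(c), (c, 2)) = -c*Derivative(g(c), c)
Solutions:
 g(c) = C1 + C2*erf(sqrt(2)*c/4)


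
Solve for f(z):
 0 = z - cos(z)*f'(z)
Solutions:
 f(z) = C1 + Integral(z/cos(z), z)


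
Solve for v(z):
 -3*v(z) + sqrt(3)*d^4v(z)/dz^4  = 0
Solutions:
 v(z) = C1*exp(-3^(1/8)*z) + C2*exp(3^(1/8)*z) + C3*sin(3^(1/8)*z) + C4*cos(3^(1/8)*z)


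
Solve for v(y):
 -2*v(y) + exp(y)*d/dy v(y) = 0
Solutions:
 v(y) = C1*exp(-2*exp(-y))


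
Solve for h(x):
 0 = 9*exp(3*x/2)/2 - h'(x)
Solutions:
 h(x) = C1 + 3*exp(3*x/2)


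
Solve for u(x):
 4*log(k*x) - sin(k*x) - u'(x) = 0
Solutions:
 u(x) = C1 + 4*x*log(k*x) - 4*x - Piecewise((-cos(k*x)/k, Ne(k, 0)), (0, True))


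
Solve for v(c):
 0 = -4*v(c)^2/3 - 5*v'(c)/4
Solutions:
 v(c) = 15/(C1 + 16*c)


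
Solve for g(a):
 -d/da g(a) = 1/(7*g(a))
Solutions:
 g(a) = -sqrt(C1 - 14*a)/7
 g(a) = sqrt(C1 - 14*a)/7


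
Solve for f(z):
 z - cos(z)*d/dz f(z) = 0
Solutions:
 f(z) = C1 + Integral(z/cos(z), z)


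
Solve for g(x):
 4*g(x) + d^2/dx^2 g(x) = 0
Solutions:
 g(x) = C1*sin(2*x) + C2*cos(2*x)


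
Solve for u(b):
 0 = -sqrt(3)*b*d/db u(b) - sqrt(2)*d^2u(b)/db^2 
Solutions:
 u(b) = C1 + C2*erf(6^(1/4)*b/2)


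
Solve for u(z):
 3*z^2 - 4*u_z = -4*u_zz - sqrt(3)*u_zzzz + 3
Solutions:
 u(z) = C1 + C2*exp(-2^(1/3)*z*(-2*6^(1/3)/(9 + sqrt(16*sqrt(3) + 81))^(1/3) + 3^(1/6)*(9 + sqrt(16*sqrt(3) + 81))^(1/3))/6)*sin(2^(1/3)*z*(2*2^(1/3)*3^(5/6)/(9 + sqrt(16*sqrt(3) + 81))^(1/3) + 3^(2/3)*(9 + sqrt(16*sqrt(3) + 81))^(1/3))/6) + C3*exp(-2^(1/3)*z*(-2*6^(1/3)/(9 + sqrt(16*sqrt(3) + 81))^(1/3) + 3^(1/6)*(9 + sqrt(16*sqrt(3) + 81))^(1/3))/6)*cos(2^(1/3)*z*(2*2^(1/3)*3^(5/6)/(9 + sqrt(16*sqrt(3) + 81))^(1/3) + 3^(2/3)*(9 + sqrt(16*sqrt(3) + 81))^(1/3))/6) + C4*exp(2^(1/3)*z*(-2*6^(1/3)/(9 + sqrt(16*sqrt(3) + 81))^(1/3) + 3^(1/6)*(9 + sqrt(16*sqrt(3) + 81))^(1/3))/3) + z^3/4 + 3*z^2/4 + 3*z/4


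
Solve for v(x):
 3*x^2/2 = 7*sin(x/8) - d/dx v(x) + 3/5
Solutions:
 v(x) = C1 - x^3/2 + 3*x/5 - 56*cos(x/8)


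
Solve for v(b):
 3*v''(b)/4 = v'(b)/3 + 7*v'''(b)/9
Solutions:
 v(b) = C1 + (C2*sin(sqrt(615)*b/56) + C3*cos(sqrt(615)*b/56))*exp(27*b/56)


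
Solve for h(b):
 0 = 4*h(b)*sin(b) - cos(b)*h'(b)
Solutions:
 h(b) = C1/cos(b)^4


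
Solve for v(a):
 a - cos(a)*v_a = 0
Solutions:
 v(a) = C1 + Integral(a/cos(a), a)


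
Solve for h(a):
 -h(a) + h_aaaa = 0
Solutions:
 h(a) = C1*exp(-a) + C2*exp(a) + C3*sin(a) + C4*cos(a)


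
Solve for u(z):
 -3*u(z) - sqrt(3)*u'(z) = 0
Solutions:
 u(z) = C1*exp(-sqrt(3)*z)


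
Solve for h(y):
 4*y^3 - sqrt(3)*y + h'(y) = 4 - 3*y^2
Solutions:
 h(y) = C1 - y^4 - y^3 + sqrt(3)*y^2/2 + 4*y


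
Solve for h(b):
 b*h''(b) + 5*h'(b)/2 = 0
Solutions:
 h(b) = C1 + C2/b^(3/2)


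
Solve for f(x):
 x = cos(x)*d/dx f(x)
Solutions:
 f(x) = C1 + Integral(x/cos(x), x)


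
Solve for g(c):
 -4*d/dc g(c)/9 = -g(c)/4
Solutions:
 g(c) = C1*exp(9*c/16)


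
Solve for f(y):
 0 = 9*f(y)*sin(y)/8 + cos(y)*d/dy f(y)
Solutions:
 f(y) = C1*cos(y)^(9/8)


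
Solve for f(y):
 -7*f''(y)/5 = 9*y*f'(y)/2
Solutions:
 f(y) = C1 + C2*erf(3*sqrt(35)*y/14)


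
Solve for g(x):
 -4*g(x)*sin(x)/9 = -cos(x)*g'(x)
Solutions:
 g(x) = C1/cos(x)^(4/9)


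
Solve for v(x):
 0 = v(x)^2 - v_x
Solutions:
 v(x) = -1/(C1 + x)


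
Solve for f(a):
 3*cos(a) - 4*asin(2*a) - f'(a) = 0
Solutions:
 f(a) = C1 - 4*a*asin(2*a) - 2*sqrt(1 - 4*a^2) + 3*sin(a)


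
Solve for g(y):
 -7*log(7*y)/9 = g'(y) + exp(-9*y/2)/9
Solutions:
 g(y) = C1 - 7*y*log(y)/9 + 7*y*(1 - log(7))/9 + 2*exp(-9*y/2)/81


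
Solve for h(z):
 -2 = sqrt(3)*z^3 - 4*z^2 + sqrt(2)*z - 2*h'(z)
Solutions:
 h(z) = C1 + sqrt(3)*z^4/8 - 2*z^3/3 + sqrt(2)*z^2/4 + z


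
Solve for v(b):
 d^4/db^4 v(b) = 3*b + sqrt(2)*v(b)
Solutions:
 v(b) = C1*exp(-2^(1/8)*b) + C2*exp(2^(1/8)*b) + C3*sin(2^(1/8)*b) + C4*cos(2^(1/8)*b) - 3*sqrt(2)*b/2


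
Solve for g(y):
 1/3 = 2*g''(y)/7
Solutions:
 g(y) = C1 + C2*y + 7*y^2/12


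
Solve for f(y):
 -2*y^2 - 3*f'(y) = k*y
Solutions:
 f(y) = C1 - k*y^2/6 - 2*y^3/9


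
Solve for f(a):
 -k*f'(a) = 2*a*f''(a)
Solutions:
 f(a) = C1 + a^(1 - re(k)/2)*(C2*sin(log(a)*Abs(im(k))/2) + C3*cos(log(a)*im(k)/2))


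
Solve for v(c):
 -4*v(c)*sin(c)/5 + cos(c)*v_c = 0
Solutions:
 v(c) = C1/cos(c)^(4/5)


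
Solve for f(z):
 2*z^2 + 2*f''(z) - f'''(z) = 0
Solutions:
 f(z) = C1 + C2*z + C3*exp(2*z) - z^4/12 - z^3/6 - z^2/4


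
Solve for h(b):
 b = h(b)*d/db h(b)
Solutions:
 h(b) = -sqrt(C1 + b^2)
 h(b) = sqrt(C1 + b^2)


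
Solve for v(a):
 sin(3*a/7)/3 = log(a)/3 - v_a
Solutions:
 v(a) = C1 + a*log(a)/3 - a/3 + 7*cos(3*a/7)/9


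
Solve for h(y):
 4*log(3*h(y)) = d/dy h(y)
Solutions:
 -Integral(1/(log(_y) + log(3)), (_y, h(y)))/4 = C1 - y


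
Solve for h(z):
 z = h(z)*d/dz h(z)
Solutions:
 h(z) = -sqrt(C1 + z^2)
 h(z) = sqrt(C1 + z^2)


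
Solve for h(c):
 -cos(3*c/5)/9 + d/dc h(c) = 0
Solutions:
 h(c) = C1 + 5*sin(3*c/5)/27


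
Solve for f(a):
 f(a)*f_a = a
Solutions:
 f(a) = -sqrt(C1 + a^2)
 f(a) = sqrt(C1 + a^2)


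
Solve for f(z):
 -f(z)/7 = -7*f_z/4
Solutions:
 f(z) = C1*exp(4*z/49)


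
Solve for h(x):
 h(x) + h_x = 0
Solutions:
 h(x) = C1*exp(-x)


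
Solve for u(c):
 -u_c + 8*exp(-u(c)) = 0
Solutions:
 u(c) = log(C1 + 8*c)


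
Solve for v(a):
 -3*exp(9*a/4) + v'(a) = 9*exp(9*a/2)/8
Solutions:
 v(a) = C1 + 4*exp(9*a/4)/3 + exp(9*a/2)/4


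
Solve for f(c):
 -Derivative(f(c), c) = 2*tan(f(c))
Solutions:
 f(c) = pi - asin(C1*exp(-2*c))
 f(c) = asin(C1*exp(-2*c))


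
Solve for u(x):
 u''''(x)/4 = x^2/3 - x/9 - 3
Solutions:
 u(x) = C1 + C2*x + C3*x^2 + C4*x^3 + x^6/270 - x^5/270 - x^4/2


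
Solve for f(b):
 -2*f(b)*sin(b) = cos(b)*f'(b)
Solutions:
 f(b) = C1*cos(b)^2


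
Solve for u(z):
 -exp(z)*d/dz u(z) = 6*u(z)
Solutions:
 u(z) = C1*exp(6*exp(-z))


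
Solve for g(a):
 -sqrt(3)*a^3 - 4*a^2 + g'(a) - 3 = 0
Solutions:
 g(a) = C1 + sqrt(3)*a^4/4 + 4*a^3/3 + 3*a


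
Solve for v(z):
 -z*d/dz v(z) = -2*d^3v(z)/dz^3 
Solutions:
 v(z) = C1 + Integral(C2*airyai(2^(2/3)*z/2) + C3*airybi(2^(2/3)*z/2), z)


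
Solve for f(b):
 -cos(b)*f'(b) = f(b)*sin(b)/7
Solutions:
 f(b) = C1*cos(b)^(1/7)


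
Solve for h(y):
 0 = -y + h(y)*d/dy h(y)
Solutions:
 h(y) = -sqrt(C1 + y^2)
 h(y) = sqrt(C1 + y^2)


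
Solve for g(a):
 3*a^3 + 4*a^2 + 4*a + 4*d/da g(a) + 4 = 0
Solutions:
 g(a) = C1 - 3*a^4/16 - a^3/3 - a^2/2 - a


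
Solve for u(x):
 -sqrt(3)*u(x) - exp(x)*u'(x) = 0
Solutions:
 u(x) = C1*exp(sqrt(3)*exp(-x))


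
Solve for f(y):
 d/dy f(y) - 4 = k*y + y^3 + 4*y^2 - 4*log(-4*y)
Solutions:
 f(y) = C1 + k*y^2/2 + y^4/4 + 4*y^3/3 - 4*y*log(-y) + 8*y*(1 - log(2))


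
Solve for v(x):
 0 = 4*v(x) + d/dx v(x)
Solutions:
 v(x) = C1*exp(-4*x)


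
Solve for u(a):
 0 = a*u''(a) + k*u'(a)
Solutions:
 u(a) = C1 + a^(1 - re(k))*(C2*sin(log(a)*Abs(im(k))) + C3*cos(log(a)*im(k)))


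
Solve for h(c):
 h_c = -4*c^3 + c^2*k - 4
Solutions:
 h(c) = C1 - c^4 + c^3*k/3 - 4*c


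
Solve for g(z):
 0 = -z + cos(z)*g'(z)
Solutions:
 g(z) = C1 + Integral(z/cos(z), z)


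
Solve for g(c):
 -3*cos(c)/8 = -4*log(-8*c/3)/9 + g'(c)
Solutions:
 g(c) = C1 + 4*c*log(-c)/9 - 4*c*log(3)/9 - 4*c/9 + 4*c*log(2)/3 - 3*sin(c)/8


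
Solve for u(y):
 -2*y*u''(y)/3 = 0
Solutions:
 u(y) = C1 + C2*y


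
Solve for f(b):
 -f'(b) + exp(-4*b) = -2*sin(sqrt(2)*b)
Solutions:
 f(b) = C1 - sqrt(2)*cos(sqrt(2)*b) - exp(-4*b)/4


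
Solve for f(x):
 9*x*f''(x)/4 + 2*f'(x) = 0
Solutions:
 f(x) = C1 + C2*x^(1/9)


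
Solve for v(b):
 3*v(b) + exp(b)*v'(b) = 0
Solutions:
 v(b) = C1*exp(3*exp(-b))


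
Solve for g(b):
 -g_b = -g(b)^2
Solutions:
 g(b) = -1/(C1 + b)


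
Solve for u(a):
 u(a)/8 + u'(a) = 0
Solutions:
 u(a) = C1*exp(-a/8)


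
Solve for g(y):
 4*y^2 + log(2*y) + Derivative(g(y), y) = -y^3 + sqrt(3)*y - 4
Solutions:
 g(y) = C1 - y^4/4 - 4*y^3/3 + sqrt(3)*y^2/2 - y*log(y) - 3*y - y*log(2)


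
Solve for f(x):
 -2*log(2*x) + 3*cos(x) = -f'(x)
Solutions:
 f(x) = C1 + 2*x*log(x) - 2*x + 2*x*log(2) - 3*sin(x)


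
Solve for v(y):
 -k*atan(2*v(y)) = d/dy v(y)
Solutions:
 Integral(1/atan(2*_y), (_y, v(y))) = C1 - k*y


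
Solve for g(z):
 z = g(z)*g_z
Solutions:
 g(z) = -sqrt(C1 + z^2)
 g(z) = sqrt(C1 + z^2)


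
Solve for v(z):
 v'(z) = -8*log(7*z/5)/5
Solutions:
 v(z) = C1 - 8*z*log(z)/5 - 8*z*log(7)/5 + 8*z/5 + 8*z*log(5)/5


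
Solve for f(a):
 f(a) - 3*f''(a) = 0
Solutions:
 f(a) = C1*exp(-sqrt(3)*a/3) + C2*exp(sqrt(3)*a/3)


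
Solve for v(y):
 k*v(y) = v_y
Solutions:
 v(y) = C1*exp(k*y)


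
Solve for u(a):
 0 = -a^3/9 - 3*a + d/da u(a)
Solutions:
 u(a) = C1 + a^4/36 + 3*a^2/2


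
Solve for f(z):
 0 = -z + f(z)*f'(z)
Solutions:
 f(z) = -sqrt(C1 + z^2)
 f(z) = sqrt(C1 + z^2)


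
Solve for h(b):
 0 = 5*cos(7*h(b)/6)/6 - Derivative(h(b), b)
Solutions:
 -5*b/6 - 3*log(sin(7*h(b)/6) - 1)/7 + 3*log(sin(7*h(b)/6) + 1)/7 = C1


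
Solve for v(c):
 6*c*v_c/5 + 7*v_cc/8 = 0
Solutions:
 v(c) = C1 + C2*erf(2*sqrt(210)*c/35)


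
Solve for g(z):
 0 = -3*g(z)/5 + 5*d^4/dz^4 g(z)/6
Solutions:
 g(z) = C1*exp(-sqrt(15)*2^(1/4)*z/5) + C2*exp(sqrt(15)*2^(1/4)*z/5) + C3*sin(sqrt(15)*2^(1/4)*z/5) + C4*cos(sqrt(15)*2^(1/4)*z/5)


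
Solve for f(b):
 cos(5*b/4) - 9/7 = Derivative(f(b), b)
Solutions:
 f(b) = C1 - 9*b/7 + 4*sin(5*b/4)/5


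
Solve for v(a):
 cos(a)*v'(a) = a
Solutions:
 v(a) = C1 + Integral(a/cos(a), a)


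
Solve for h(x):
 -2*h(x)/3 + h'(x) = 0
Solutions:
 h(x) = C1*exp(2*x/3)


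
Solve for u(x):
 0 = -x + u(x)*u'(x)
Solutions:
 u(x) = -sqrt(C1 + x^2)
 u(x) = sqrt(C1 + x^2)


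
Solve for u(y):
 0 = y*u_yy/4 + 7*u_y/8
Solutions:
 u(y) = C1 + C2/y^(5/2)


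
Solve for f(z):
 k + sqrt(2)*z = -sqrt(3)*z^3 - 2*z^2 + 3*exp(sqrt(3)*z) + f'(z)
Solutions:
 f(z) = C1 + k*z + sqrt(3)*z^4/4 + 2*z^3/3 + sqrt(2)*z^2/2 - sqrt(3)*exp(sqrt(3)*z)


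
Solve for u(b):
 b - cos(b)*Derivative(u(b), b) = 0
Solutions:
 u(b) = C1 + Integral(b/cos(b), b)


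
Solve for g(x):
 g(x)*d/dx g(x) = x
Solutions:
 g(x) = -sqrt(C1 + x^2)
 g(x) = sqrt(C1 + x^2)


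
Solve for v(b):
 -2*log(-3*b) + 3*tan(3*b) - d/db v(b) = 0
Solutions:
 v(b) = C1 - 2*b*log(-b) - 2*b*log(3) + 2*b - log(cos(3*b))


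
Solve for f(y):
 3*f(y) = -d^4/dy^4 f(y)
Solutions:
 f(y) = (C1*sin(sqrt(2)*3^(1/4)*y/2) + C2*cos(sqrt(2)*3^(1/4)*y/2))*exp(-sqrt(2)*3^(1/4)*y/2) + (C3*sin(sqrt(2)*3^(1/4)*y/2) + C4*cos(sqrt(2)*3^(1/4)*y/2))*exp(sqrt(2)*3^(1/4)*y/2)


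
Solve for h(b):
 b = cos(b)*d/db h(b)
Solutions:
 h(b) = C1 + Integral(b/cos(b), b)


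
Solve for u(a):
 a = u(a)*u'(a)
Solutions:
 u(a) = -sqrt(C1 + a^2)
 u(a) = sqrt(C1 + a^2)


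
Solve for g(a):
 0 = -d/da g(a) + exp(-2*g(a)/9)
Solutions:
 g(a) = 9*log(-sqrt(C1 + a)) - 9*log(3) + 9*log(2)/2
 g(a) = 9*log(C1 + a)/2 - 9*log(3) + 9*log(2)/2


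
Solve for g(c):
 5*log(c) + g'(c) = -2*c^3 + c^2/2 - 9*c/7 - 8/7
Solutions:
 g(c) = C1 - c^4/2 + c^3/6 - 9*c^2/14 - 5*c*log(c) + 27*c/7


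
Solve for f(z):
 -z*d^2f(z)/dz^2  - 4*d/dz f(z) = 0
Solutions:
 f(z) = C1 + C2/z^3


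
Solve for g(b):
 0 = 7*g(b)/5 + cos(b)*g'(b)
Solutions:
 g(b) = C1*(sin(b) - 1)^(7/10)/(sin(b) + 1)^(7/10)


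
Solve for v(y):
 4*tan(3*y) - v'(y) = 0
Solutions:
 v(y) = C1 - 4*log(cos(3*y))/3


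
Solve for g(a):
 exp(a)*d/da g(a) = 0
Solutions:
 g(a) = C1


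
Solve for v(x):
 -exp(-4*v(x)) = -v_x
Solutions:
 v(x) = log(-I*(C1 + 4*x)^(1/4))
 v(x) = log(I*(C1 + 4*x)^(1/4))
 v(x) = log(-(C1 + 4*x)^(1/4))
 v(x) = log(C1 + 4*x)/4


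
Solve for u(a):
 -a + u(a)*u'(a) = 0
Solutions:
 u(a) = -sqrt(C1 + a^2)
 u(a) = sqrt(C1 + a^2)


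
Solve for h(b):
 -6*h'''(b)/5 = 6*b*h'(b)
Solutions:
 h(b) = C1 + Integral(C2*airyai(-5^(1/3)*b) + C3*airybi(-5^(1/3)*b), b)


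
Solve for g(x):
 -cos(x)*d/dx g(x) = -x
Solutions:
 g(x) = C1 + Integral(x/cos(x), x)


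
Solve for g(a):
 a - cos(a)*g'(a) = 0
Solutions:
 g(a) = C1 + Integral(a/cos(a), a)


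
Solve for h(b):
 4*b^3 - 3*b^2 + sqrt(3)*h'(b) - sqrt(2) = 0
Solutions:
 h(b) = C1 - sqrt(3)*b^4/3 + sqrt(3)*b^3/3 + sqrt(6)*b/3


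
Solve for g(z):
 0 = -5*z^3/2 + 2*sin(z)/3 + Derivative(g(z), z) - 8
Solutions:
 g(z) = C1 + 5*z^4/8 + 8*z + 2*cos(z)/3


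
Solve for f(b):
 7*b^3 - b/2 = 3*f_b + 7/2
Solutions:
 f(b) = C1 + 7*b^4/12 - b^2/12 - 7*b/6


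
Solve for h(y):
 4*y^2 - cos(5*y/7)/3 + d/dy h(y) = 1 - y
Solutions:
 h(y) = C1 - 4*y^3/3 - y^2/2 + y + 7*sin(5*y/7)/15


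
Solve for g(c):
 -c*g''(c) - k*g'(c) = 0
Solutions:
 g(c) = C1 + c^(1 - re(k))*(C2*sin(log(c)*Abs(im(k))) + C3*cos(log(c)*im(k)))


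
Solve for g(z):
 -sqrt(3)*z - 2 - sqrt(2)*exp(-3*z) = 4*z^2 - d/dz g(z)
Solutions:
 g(z) = C1 + 4*z^3/3 + sqrt(3)*z^2/2 + 2*z - sqrt(2)*exp(-3*z)/3


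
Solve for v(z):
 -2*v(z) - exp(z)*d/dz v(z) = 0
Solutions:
 v(z) = C1*exp(2*exp(-z))


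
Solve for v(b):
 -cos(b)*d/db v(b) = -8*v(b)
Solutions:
 v(b) = C1*(sin(b)^4 + 4*sin(b)^3 + 6*sin(b)^2 + 4*sin(b) + 1)/(sin(b)^4 - 4*sin(b)^3 + 6*sin(b)^2 - 4*sin(b) + 1)


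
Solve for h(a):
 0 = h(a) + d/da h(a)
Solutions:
 h(a) = C1*exp(-a)


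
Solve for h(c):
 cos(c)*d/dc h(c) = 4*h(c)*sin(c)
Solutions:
 h(c) = C1/cos(c)^4


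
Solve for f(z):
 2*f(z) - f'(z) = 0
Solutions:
 f(z) = C1*exp(2*z)


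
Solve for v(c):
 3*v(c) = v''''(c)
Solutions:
 v(c) = C1*exp(-3^(1/4)*c) + C2*exp(3^(1/4)*c) + C3*sin(3^(1/4)*c) + C4*cos(3^(1/4)*c)


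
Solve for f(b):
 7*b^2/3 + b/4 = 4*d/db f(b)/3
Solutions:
 f(b) = C1 + 7*b^3/12 + 3*b^2/32


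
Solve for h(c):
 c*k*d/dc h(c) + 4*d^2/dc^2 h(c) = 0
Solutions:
 h(c) = Piecewise((-sqrt(2)*sqrt(pi)*C1*erf(sqrt(2)*c*sqrt(k)/4)/sqrt(k) - C2, (k > 0) | (k < 0)), (-C1*c - C2, True))


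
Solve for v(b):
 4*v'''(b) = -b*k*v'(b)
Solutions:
 v(b) = C1 + Integral(C2*airyai(2^(1/3)*b*(-k)^(1/3)/2) + C3*airybi(2^(1/3)*b*(-k)^(1/3)/2), b)


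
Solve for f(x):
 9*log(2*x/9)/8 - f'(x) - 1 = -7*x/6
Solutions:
 f(x) = C1 + 7*x^2/12 + 9*x*log(x)/8 - 9*x*log(3)/4 - 17*x/8 + 9*x*log(2)/8


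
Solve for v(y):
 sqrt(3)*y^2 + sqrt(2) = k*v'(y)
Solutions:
 v(y) = C1 + sqrt(3)*y^3/(3*k) + sqrt(2)*y/k


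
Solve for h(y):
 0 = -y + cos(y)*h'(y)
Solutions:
 h(y) = C1 + Integral(y/cos(y), y)


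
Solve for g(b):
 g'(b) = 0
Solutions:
 g(b) = C1


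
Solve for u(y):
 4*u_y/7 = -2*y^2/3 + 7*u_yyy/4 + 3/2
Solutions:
 u(y) = C1 + C2*exp(-4*y/7) + C3*exp(4*y/7) - 7*y^3/18 - 217*y/48


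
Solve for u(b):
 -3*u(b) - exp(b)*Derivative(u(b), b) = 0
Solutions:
 u(b) = C1*exp(3*exp(-b))


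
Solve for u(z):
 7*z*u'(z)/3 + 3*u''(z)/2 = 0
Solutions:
 u(z) = C1 + C2*erf(sqrt(7)*z/3)


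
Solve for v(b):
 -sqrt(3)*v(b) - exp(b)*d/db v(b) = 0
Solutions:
 v(b) = C1*exp(sqrt(3)*exp(-b))


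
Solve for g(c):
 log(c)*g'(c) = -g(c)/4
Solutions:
 g(c) = C1*exp(-li(c)/4)


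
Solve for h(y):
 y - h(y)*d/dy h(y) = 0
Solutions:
 h(y) = -sqrt(C1 + y^2)
 h(y) = sqrt(C1 + y^2)


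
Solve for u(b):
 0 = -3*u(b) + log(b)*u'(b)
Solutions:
 u(b) = C1*exp(3*li(b))


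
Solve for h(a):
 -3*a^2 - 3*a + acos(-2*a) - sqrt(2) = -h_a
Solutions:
 h(a) = C1 + a^3 + 3*a^2/2 - a*acos(-2*a) + sqrt(2)*a - sqrt(1 - 4*a^2)/2


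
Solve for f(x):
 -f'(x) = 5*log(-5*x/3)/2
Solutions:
 f(x) = C1 - 5*x*log(-x)/2 + 5*x*(-log(5) + 1 + log(3))/2


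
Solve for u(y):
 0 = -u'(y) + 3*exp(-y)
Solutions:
 u(y) = C1 - 3*exp(-y)


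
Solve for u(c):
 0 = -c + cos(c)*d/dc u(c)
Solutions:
 u(c) = C1 + Integral(c/cos(c), c)


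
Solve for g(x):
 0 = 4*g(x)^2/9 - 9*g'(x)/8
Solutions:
 g(x) = -81/(C1 + 32*x)


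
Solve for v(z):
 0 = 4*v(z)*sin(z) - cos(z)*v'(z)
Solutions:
 v(z) = C1/cos(z)^4


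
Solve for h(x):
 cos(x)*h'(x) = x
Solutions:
 h(x) = C1 + Integral(x/cos(x), x)


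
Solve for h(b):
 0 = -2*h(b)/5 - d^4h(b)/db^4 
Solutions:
 h(b) = (C1*sin(10^(3/4)*b/10) + C2*cos(10^(3/4)*b/10))*exp(-10^(3/4)*b/10) + (C3*sin(10^(3/4)*b/10) + C4*cos(10^(3/4)*b/10))*exp(10^(3/4)*b/10)


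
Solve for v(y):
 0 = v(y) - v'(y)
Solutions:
 v(y) = C1*exp(y)


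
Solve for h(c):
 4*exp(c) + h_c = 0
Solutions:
 h(c) = C1 - 4*exp(c)


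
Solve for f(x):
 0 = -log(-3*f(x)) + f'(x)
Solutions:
 -Integral(1/(log(-_y) + log(3)), (_y, f(x))) = C1 - x


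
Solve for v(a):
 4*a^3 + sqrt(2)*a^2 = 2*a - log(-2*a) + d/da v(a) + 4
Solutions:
 v(a) = C1 + a^4 + sqrt(2)*a^3/3 - a^2 + a*log(-a) + a*(-5 + log(2))


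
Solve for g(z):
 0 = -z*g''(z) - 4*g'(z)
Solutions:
 g(z) = C1 + C2/z^3


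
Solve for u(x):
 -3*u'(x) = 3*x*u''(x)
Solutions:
 u(x) = C1 + C2*log(x)


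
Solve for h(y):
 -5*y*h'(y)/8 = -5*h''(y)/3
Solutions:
 h(y) = C1 + C2*erfi(sqrt(3)*y/4)


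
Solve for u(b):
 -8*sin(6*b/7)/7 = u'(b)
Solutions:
 u(b) = C1 + 4*cos(6*b/7)/3


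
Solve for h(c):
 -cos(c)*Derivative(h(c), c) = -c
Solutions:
 h(c) = C1 + Integral(c/cos(c), c)


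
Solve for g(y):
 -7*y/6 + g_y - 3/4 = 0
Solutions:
 g(y) = C1 + 7*y^2/12 + 3*y/4


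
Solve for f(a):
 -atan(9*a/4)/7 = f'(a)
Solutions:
 f(a) = C1 - a*atan(9*a/4)/7 + 2*log(81*a^2 + 16)/63


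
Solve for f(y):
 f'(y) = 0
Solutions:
 f(y) = C1


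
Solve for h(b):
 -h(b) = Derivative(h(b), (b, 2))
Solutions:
 h(b) = C1*sin(b) + C2*cos(b)


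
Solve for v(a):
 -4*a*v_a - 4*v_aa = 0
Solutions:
 v(a) = C1 + C2*erf(sqrt(2)*a/2)


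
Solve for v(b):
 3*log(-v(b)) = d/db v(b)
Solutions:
 -li(-v(b)) = C1 + 3*b


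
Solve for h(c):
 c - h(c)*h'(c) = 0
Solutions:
 h(c) = -sqrt(C1 + c^2)
 h(c) = sqrt(C1 + c^2)


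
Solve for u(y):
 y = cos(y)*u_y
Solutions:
 u(y) = C1 + Integral(y/cos(y), y)


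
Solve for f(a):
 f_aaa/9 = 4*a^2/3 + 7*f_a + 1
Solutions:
 f(a) = C1 + C2*exp(-3*sqrt(7)*a) + C3*exp(3*sqrt(7)*a) - 4*a^3/63 - 197*a/1323


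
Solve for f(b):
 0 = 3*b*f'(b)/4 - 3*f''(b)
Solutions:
 f(b) = C1 + C2*erfi(sqrt(2)*b/4)


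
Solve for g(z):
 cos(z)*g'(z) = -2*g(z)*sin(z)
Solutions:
 g(z) = C1*cos(z)^2


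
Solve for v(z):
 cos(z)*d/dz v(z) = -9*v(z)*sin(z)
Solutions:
 v(z) = C1*cos(z)^9


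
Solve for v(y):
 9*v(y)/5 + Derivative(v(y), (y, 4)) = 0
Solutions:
 v(y) = (C1*sin(5^(3/4)*sqrt(6)*y/10) + C2*cos(5^(3/4)*sqrt(6)*y/10))*exp(-5^(3/4)*sqrt(6)*y/10) + (C3*sin(5^(3/4)*sqrt(6)*y/10) + C4*cos(5^(3/4)*sqrt(6)*y/10))*exp(5^(3/4)*sqrt(6)*y/10)


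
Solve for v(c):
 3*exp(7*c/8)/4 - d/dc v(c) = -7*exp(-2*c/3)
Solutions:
 v(c) = C1 + 6*exp(7*c/8)/7 - 21*exp(-2*c/3)/2


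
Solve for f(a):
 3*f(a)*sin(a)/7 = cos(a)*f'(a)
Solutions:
 f(a) = C1/cos(a)^(3/7)


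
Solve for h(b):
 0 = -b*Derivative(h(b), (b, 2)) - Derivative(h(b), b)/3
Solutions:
 h(b) = C1 + C2*b^(2/3)


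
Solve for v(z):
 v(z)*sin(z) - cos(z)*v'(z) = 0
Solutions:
 v(z) = C1/cos(z)


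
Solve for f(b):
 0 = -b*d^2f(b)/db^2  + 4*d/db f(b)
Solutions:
 f(b) = C1 + C2*b^5


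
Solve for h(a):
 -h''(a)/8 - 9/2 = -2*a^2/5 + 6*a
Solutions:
 h(a) = C1 + C2*a + 4*a^4/15 - 8*a^3 - 18*a^2


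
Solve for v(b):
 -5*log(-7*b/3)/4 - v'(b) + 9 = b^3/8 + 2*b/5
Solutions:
 v(b) = C1 - b^4/32 - b^2/5 - 5*b*log(-b)/4 + b*(-5*log(7) + 5*log(3) + 41)/4


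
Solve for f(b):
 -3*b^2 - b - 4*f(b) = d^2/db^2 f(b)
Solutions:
 f(b) = C1*sin(2*b) + C2*cos(2*b) - 3*b^2/4 - b/4 + 3/8


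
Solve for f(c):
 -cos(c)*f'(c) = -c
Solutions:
 f(c) = C1 + Integral(c/cos(c), c)


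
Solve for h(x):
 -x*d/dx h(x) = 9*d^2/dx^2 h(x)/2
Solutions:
 h(x) = C1 + C2*erf(x/3)


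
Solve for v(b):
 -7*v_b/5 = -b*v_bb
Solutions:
 v(b) = C1 + C2*b^(12/5)


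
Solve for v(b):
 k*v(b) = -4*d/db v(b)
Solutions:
 v(b) = C1*exp(-b*k/4)


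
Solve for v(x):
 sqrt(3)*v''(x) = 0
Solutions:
 v(x) = C1 + C2*x


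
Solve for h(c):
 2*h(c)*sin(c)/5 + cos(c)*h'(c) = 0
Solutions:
 h(c) = C1*cos(c)^(2/5)


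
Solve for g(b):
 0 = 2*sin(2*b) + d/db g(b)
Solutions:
 g(b) = C1 + cos(2*b)


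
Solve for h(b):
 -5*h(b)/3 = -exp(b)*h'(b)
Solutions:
 h(b) = C1*exp(-5*exp(-b)/3)


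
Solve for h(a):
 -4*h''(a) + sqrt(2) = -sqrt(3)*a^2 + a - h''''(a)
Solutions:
 h(a) = C1 + C2*a + C3*exp(-2*a) + C4*exp(2*a) + sqrt(3)*a^4/48 - a^3/24 + a^2*(sqrt(3) + 2*sqrt(2))/16


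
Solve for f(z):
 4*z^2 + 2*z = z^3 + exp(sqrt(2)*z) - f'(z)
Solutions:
 f(z) = C1 + z^4/4 - 4*z^3/3 - z^2 + sqrt(2)*exp(sqrt(2)*z)/2


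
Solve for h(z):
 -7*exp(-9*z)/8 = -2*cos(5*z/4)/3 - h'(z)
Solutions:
 h(z) = C1 - 8*sin(5*z/4)/15 - 7*exp(-9*z)/72


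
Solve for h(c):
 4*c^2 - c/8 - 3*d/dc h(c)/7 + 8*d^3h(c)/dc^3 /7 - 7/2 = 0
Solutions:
 h(c) = C1 + C2*exp(-sqrt(6)*c/4) + C3*exp(sqrt(6)*c/4) + 28*c^3/9 - 7*c^2/48 + 749*c/18


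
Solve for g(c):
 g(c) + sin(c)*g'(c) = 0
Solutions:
 g(c) = C1*sqrt(cos(c) + 1)/sqrt(cos(c) - 1)


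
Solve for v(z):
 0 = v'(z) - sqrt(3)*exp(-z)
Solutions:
 v(z) = C1 - sqrt(3)*exp(-z)


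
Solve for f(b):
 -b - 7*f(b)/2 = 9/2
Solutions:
 f(b) = -2*b/7 - 9/7


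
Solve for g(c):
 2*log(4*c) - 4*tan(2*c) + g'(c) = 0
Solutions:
 g(c) = C1 - 2*c*log(c) - 4*c*log(2) + 2*c - 2*log(cos(2*c))


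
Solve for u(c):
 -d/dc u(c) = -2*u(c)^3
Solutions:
 u(c) = -sqrt(2)*sqrt(-1/(C1 + 2*c))/2
 u(c) = sqrt(2)*sqrt(-1/(C1 + 2*c))/2


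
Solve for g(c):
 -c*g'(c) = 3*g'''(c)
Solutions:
 g(c) = C1 + Integral(C2*airyai(-3^(2/3)*c/3) + C3*airybi(-3^(2/3)*c/3), c)


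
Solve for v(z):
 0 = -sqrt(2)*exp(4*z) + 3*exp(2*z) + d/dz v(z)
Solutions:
 v(z) = C1 + sqrt(2)*exp(4*z)/4 - 3*exp(2*z)/2


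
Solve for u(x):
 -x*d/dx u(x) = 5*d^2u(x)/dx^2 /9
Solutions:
 u(x) = C1 + C2*erf(3*sqrt(10)*x/10)


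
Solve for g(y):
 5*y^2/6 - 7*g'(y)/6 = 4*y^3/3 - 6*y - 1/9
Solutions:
 g(y) = C1 - 2*y^4/7 + 5*y^3/21 + 18*y^2/7 + 2*y/21


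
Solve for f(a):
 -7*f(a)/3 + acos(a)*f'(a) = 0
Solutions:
 f(a) = C1*exp(7*Integral(1/acos(a), a)/3)


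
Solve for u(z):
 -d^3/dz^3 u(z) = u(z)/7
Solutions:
 u(z) = C3*exp(-7^(2/3)*z/7) + (C1*sin(sqrt(3)*7^(2/3)*z/14) + C2*cos(sqrt(3)*7^(2/3)*z/14))*exp(7^(2/3)*z/14)


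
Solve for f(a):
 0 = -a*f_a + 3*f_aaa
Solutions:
 f(a) = C1 + Integral(C2*airyai(3^(2/3)*a/3) + C3*airybi(3^(2/3)*a/3), a)


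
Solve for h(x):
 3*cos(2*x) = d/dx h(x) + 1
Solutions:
 h(x) = C1 - x + 3*sin(2*x)/2


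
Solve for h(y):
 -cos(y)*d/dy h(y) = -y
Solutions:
 h(y) = C1 + Integral(y/cos(y), y)


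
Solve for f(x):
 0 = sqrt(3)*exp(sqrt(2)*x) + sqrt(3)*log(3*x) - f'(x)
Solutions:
 f(x) = C1 + sqrt(3)*x*log(x) + sqrt(3)*x*(-1 + log(3)) + sqrt(6)*exp(sqrt(2)*x)/2


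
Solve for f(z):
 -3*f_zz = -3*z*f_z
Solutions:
 f(z) = C1 + C2*erfi(sqrt(2)*z/2)


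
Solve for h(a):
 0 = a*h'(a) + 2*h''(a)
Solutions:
 h(a) = C1 + C2*erf(a/2)


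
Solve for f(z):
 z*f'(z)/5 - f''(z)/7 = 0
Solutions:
 f(z) = C1 + C2*erfi(sqrt(70)*z/10)


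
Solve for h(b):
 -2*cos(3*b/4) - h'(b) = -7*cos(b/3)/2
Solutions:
 h(b) = C1 + 21*sin(b/3)/2 - 8*sin(3*b/4)/3


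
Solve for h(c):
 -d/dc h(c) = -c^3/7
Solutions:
 h(c) = C1 + c^4/28


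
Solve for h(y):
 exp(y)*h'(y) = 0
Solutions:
 h(y) = C1


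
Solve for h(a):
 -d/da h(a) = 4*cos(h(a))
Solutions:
 h(a) = pi - asin((C1 + exp(8*a))/(C1 - exp(8*a)))
 h(a) = asin((C1 + exp(8*a))/(C1 - exp(8*a)))


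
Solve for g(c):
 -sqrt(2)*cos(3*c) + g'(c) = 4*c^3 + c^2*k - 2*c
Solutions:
 g(c) = C1 + c^4 + c^3*k/3 - c^2 + sqrt(2)*sin(3*c)/3


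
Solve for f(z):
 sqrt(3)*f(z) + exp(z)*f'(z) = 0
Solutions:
 f(z) = C1*exp(sqrt(3)*exp(-z))


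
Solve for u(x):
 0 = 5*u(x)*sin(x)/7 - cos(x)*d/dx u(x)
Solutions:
 u(x) = C1/cos(x)^(5/7)


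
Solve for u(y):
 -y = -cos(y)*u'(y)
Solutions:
 u(y) = C1 + Integral(y/cos(y), y)


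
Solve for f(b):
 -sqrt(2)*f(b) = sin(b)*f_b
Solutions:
 f(b) = C1*(cos(b) + 1)^(sqrt(2)/2)/(cos(b) - 1)^(sqrt(2)/2)


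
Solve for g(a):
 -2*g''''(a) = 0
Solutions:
 g(a) = C1 + C2*a + C3*a^2 + C4*a^3


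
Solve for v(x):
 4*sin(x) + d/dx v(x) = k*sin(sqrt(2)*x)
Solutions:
 v(x) = C1 - sqrt(2)*k*cos(sqrt(2)*x)/2 + 4*cos(x)


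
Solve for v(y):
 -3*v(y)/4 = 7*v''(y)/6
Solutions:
 v(y) = C1*sin(3*sqrt(14)*y/14) + C2*cos(3*sqrt(14)*y/14)


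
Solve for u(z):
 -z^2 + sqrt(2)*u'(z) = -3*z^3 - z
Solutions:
 u(z) = C1 - 3*sqrt(2)*z^4/8 + sqrt(2)*z^3/6 - sqrt(2)*z^2/4


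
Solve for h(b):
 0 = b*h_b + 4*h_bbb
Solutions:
 h(b) = C1 + Integral(C2*airyai(-2^(1/3)*b/2) + C3*airybi(-2^(1/3)*b/2), b)


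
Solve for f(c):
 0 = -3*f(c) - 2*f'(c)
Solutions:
 f(c) = C1*exp(-3*c/2)


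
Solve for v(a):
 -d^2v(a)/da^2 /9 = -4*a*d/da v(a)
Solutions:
 v(a) = C1 + C2*erfi(3*sqrt(2)*a)


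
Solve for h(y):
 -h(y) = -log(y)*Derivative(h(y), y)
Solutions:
 h(y) = C1*exp(li(y))


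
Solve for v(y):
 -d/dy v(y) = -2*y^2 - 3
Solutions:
 v(y) = C1 + 2*y^3/3 + 3*y


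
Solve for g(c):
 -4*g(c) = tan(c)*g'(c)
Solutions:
 g(c) = C1/sin(c)^4


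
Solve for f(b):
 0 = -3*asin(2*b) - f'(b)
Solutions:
 f(b) = C1 - 3*b*asin(2*b) - 3*sqrt(1 - 4*b^2)/2


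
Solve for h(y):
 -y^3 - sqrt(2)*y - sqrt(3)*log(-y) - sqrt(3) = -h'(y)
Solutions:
 h(y) = C1 + y^4/4 + sqrt(2)*y^2/2 + sqrt(3)*y*log(-y)


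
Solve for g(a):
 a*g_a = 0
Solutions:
 g(a) = C1


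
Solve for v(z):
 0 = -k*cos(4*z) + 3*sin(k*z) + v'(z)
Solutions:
 v(z) = C1 + k*sin(4*z)/4 + 3*cos(k*z)/k


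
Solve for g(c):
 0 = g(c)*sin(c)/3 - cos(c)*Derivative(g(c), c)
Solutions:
 g(c) = C1/cos(c)^(1/3)


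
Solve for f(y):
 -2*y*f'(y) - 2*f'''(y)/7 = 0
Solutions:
 f(y) = C1 + Integral(C2*airyai(-7^(1/3)*y) + C3*airybi(-7^(1/3)*y), y)


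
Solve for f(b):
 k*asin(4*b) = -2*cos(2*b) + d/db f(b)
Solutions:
 f(b) = C1 + k*(b*asin(4*b) + sqrt(1 - 16*b^2)/4) + sin(2*b)


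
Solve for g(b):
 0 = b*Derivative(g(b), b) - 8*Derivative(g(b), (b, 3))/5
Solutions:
 g(b) = C1 + Integral(C2*airyai(5^(1/3)*b/2) + C3*airybi(5^(1/3)*b/2), b)


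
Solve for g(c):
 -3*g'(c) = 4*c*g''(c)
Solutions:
 g(c) = C1 + C2*c^(1/4)


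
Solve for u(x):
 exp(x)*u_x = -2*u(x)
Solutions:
 u(x) = C1*exp(2*exp(-x))


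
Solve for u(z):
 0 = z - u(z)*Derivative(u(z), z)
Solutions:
 u(z) = -sqrt(C1 + z^2)
 u(z) = sqrt(C1 + z^2)


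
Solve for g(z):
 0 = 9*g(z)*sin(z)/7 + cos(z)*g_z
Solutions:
 g(z) = C1*cos(z)^(9/7)


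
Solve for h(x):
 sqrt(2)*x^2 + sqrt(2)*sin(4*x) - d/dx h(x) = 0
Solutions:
 h(x) = C1 + sqrt(2)*x^3/3 - sqrt(2)*cos(4*x)/4


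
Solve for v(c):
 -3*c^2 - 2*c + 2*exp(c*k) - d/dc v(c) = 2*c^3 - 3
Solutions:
 v(c) = C1 - c^4/2 - c^3 - c^2 + 3*c + 2*exp(c*k)/k


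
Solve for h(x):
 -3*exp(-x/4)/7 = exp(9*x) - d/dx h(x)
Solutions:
 h(x) = C1 + exp(9*x)/9 - 12*exp(-x/4)/7


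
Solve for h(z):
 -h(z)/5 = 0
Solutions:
 h(z) = 0


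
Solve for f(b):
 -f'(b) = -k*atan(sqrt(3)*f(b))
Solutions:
 Integral(1/atan(sqrt(3)*_y), (_y, f(b))) = C1 + b*k


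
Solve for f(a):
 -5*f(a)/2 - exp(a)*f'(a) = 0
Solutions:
 f(a) = C1*exp(5*exp(-a)/2)


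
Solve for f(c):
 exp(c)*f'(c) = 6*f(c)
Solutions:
 f(c) = C1*exp(-6*exp(-c))


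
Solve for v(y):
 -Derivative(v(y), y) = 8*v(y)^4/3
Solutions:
 v(y) = (-1 - sqrt(3)*I)*(1/(C1 + 8*y))^(1/3)/2
 v(y) = (-1 + sqrt(3)*I)*(1/(C1 + 8*y))^(1/3)/2
 v(y) = (1/(C1 + 8*y))^(1/3)


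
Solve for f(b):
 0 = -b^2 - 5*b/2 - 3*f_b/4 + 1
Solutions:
 f(b) = C1 - 4*b^3/9 - 5*b^2/3 + 4*b/3


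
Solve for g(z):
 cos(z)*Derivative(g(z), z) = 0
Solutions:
 g(z) = C1


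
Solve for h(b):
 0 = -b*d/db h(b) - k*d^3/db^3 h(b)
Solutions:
 h(b) = C1 + Integral(C2*airyai(b*(-1/k)^(1/3)) + C3*airybi(b*(-1/k)^(1/3)), b)


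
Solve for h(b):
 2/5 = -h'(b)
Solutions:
 h(b) = C1 - 2*b/5


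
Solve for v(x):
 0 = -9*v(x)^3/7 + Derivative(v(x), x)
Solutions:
 v(x) = -sqrt(14)*sqrt(-1/(C1 + 9*x))/2
 v(x) = sqrt(14)*sqrt(-1/(C1 + 9*x))/2


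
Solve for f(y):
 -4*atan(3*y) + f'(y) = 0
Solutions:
 f(y) = C1 + 4*y*atan(3*y) - 2*log(9*y^2 + 1)/3


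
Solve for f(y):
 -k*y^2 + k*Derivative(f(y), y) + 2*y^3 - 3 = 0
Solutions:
 f(y) = C1 + y^3/3 - y^4/(2*k) + 3*y/k


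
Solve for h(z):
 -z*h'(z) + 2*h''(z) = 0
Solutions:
 h(z) = C1 + C2*erfi(z/2)


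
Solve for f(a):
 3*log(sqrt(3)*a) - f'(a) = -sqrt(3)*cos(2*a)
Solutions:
 f(a) = C1 + 3*a*log(a) - 3*a + 3*a*log(3)/2 + sqrt(3)*sin(2*a)/2


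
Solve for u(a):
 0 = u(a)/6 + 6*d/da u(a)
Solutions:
 u(a) = C1*exp(-a/36)


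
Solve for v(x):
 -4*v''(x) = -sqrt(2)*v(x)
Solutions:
 v(x) = C1*exp(-2^(1/4)*x/2) + C2*exp(2^(1/4)*x/2)


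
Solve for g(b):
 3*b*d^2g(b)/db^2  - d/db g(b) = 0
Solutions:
 g(b) = C1 + C2*b^(4/3)


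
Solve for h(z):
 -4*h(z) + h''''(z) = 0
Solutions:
 h(z) = C1*exp(-sqrt(2)*z) + C2*exp(sqrt(2)*z) + C3*sin(sqrt(2)*z) + C4*cos(sqrt(2)*z)


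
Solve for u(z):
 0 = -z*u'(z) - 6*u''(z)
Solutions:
 u(z) = C1 + C2*erf(sqrt(3)*z/6)


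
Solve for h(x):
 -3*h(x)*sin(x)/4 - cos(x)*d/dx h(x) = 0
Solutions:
 h(x) = C1*cos(x)^(3/4)


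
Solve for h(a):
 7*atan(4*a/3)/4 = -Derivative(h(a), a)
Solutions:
 h(a) = C1 - 7*a*atan(4*a/3)/4 + 21*log(16*a^2 + 9)/32


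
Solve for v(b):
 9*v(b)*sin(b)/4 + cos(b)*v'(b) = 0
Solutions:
 v(b) = C1*cos(b)^(9/4)


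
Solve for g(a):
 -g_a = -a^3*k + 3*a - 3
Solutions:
 g(a) = C1 + a^4*k/4 - 3*a^2/2 + 3*a


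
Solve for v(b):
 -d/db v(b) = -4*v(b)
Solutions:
 v(b) = C1*exp(4*b)


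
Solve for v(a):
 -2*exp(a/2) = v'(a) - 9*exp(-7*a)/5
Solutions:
 v(a) = C1 - 4*exp(a/2) - 9*exp(-7*a)/35


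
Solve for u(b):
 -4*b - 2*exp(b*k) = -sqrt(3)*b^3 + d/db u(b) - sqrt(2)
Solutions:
 u(b) = C1 + sqrt(3)*b^4/4 - 2*b^2 + sqrt(2)*b - 2*exp(b*k)/k


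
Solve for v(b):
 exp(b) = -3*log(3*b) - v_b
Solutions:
 v(b) = C1 - 3*b*log(b) + 3*b*(1 - log(3)) - exp(b)


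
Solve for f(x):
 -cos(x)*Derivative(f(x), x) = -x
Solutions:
 f(x) = C1 + Integral(x/cos(x), x)


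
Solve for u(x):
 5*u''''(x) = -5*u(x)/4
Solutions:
 u(x) = (C1*sin(x/2) + C2*cos(x/2))*exp(-x/2) + (C3*sin(x/2) + C4*cos(x/2))*exp(x/2)


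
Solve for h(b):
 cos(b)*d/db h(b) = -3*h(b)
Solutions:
 h(b) = C1*(sin(b) - 1)^(3/2)/(sin(b) + 1)^(3/2)


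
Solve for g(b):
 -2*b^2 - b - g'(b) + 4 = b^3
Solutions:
 g(b) = C1 - b^4/4 - 2*b^3/3 - b^2/2 + 4*b


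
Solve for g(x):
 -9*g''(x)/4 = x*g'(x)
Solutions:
 g(x) = C1 + C2*erf(sqrt(2)*x/3)


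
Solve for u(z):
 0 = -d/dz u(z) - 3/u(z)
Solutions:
 u(z) = -sqrt(C1 - 6*z)
 u(z) = sqrt(C1 - 6*z)


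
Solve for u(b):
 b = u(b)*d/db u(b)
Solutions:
 u(b) = -sqrt(C1 + b^2)
 u(b) = sqrt(C1 + b^2)


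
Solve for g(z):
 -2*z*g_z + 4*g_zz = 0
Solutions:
 g(z) = C1 + C2*erfi(z/2)


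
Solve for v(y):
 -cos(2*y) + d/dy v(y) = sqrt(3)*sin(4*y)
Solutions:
 v(y) = C1 + sin(2*y)/2 - sqrt(3)*cos(4*y)/4


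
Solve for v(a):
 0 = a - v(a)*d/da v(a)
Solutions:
 v(a) = -sqrt(C1 + a^2)
 v(a) = sqrt(C1 + a^2)


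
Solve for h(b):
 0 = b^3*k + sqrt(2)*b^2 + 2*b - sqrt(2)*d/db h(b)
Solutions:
 h(b) = C1 + sqrt(2)*b^4*k/8 + b^3/3 + sqrt(2)*b^2/2


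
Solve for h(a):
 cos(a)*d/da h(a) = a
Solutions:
 h(a) = C1 + Integral(a/cos(a), a)


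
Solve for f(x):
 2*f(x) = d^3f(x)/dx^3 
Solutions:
 f(x) = C3*exp(2^(1/3)*x) + (C1*sin(2^(1/3)*sqrt(3)*x/2) + C2*cos(2^(1/3)*sqrt(3)*x/2))*exp(-2^(1/3)*x/2)


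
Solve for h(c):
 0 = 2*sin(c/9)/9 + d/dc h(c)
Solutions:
 h(c) = C1 + 2*cos(c/9)


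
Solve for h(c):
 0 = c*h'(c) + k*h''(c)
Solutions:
 h(c) = C1 + C2*sqrt(k)*erf(sqrt(2)*c*sqrt(1/k)/2)


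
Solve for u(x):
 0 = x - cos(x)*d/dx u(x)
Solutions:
 u(x) = C1 + Integral(x/cos(x), x)


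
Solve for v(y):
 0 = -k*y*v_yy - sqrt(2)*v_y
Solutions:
 v(y) = C1 + y^(((re(k) - sqrt(2))*re(k) + im(k)^2)/(re(k)^2 + im(k)^2))*(C2*sin(sqrt(2)*log(y)*Abs(im(k))/(re(k)^2 + im(k)^2)) + C3*cos(sqrt(2)*log(y)*im(k)/(re(k)^2 + im(k)^2)))


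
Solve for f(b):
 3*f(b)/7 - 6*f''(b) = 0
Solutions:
 f(b) = C1*exp(-sqrt(14)*b/14) + C2*exp(sqrt(14)*b/14)
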